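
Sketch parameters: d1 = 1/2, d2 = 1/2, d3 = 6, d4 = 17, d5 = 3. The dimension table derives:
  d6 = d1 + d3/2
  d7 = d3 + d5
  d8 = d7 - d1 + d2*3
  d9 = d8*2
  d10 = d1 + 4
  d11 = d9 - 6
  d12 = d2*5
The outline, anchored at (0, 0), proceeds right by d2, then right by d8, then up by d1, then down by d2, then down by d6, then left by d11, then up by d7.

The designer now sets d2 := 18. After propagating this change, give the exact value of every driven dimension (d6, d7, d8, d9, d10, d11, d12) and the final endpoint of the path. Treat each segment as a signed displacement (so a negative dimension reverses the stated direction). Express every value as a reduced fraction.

d6 = 7/2
d7 = 9
d8 = 125/2
d9 = 125
d10 = 9/2
d11 = 119
d12 = 90
endpoint = (-77/2, -12)

Apply edit: d2 := 18
  d6 = d1 + d3/2 = 7/2
  d7 = d3 + d5 = 9
  d8 = d7 - d1 + d2*3 = 125/2
  d9 = d8*2 = 125
  d10 = d1 + 4 = 9/2
  d11 = d9 - 6 = 119
  d12 = d2*5 = 90
Walk from origin (0, 0):
  seg 1: right by d2 = 18 → (18, 0)
  seg 2: right by d8 = 125/2 → (161/2, 0)
  seg 3: up by d1 = 1/2 → (161/2, 1/2)
  seg 4: down by d2 = 18 → (161/2, -35/2)
  seg 5: down by d6 = 7/2 → (161/2, -21)
  seg 6: left by d11 = 119 → (-77/2, -21)
  seg 7: up by d7 = 9 → (-77/2, -12)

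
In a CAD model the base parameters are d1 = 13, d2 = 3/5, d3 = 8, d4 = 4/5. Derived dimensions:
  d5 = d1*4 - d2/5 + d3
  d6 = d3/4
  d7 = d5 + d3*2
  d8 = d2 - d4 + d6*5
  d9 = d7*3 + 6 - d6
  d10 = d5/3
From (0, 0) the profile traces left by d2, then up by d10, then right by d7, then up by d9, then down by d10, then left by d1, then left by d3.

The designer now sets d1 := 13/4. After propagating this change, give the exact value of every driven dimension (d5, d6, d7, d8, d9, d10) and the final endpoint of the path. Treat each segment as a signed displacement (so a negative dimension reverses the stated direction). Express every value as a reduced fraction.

d5 = 522/25
d6 = 2
d7 = 922/25
d8 = 49/5
d9 = 2866/25
d10 = 174/25
endpoint = (2503/100, 2866/25)

Apply edit: d1 := 13/4
  d5 = d1*4 - d2/5 + d3 = 522/25
  d6 = d3/4 = 2
  d7 = d5 + d3*2 = 922/25
  d8 = d2 - d4 + d6*5 = 49/5
  d9 = d7*3 + 6 - d6 = 2866/25
  d10 = d5/3 = 174/25
Walk from origin (0, 0):
  seg 1: left by d2 = 3/5 → (-3/5, 0)
  seg 2: up by d10 = 174/25 → (-3/5, 174/25)
  seg 3: right by d7 = 922/25 → (907/25, 174/25)
  seg 4: up by d9 = 2866/25 → (907/25, 608/5)
  seg 5: down by d10 = 174/25 → (907/25, 2866/25)
  seg 6: left by d1 = 13/4 → (3303/100, 2866/25)
  seg 7: left by d3 = 8 → (2503/100, 2866/25)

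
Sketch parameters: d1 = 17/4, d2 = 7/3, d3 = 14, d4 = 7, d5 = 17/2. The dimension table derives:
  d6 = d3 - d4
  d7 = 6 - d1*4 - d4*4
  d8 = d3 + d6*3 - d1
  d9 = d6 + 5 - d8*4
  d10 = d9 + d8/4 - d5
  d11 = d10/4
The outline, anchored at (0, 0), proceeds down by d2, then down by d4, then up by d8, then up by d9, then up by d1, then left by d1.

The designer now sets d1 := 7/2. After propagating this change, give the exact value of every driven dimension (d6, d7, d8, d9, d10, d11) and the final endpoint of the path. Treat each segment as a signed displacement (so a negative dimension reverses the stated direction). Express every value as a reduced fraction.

Apply edit: d1 := 7/2
  d6 = d3 - d4 = 7
  d7 = 6 - d1*4 - d4*4 = -36
  d8 = d3 + d6*3 - d1 = 63/2
  d9 = d6 + 5 - d8*4 = -114
  d10 = d9 + d8/4 - d5 = -917/8
  d11 = d10/4 = -917/32
Walk from origin (0, 0):
  seg 1: down by d2 = 7/3 → (0, -7/3)
  seg 2: down by d4 = 7 → (0, -28/3)
  seg 3: up by d8 = 63/2 → (0, 133/6)
  seg 4: up by d9 = -114 → (0, -551/6)
  seg 5: up by d1 = 7/2 → (0, -265/3)
  seg 6: left by d1 = 7/2 → (-7/2, -265/3)

d6 = 7
d7 = -36
d8 = 63/2
d9 = -114
d10 = -917/8
d11 = -917/32
endpoint = (-7/2, -265/3)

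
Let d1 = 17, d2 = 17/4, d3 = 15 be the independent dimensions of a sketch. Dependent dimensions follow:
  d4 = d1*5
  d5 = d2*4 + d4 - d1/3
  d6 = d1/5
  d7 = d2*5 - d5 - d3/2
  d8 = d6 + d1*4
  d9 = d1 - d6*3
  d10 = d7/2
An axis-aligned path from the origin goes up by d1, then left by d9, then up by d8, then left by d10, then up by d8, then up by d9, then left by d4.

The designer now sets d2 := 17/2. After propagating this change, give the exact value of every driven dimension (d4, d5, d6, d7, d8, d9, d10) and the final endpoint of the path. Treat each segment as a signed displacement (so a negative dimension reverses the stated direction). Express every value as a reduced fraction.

d4 = 85
d5 = 340/3
d6 = 17/5
d7 = -235/3
d8 = 357/5
d9 = 34/5
d10 = -235/6
endpoint = (-1579/30, 833/5)

Apply edit: d2 := 17/2
  d4 = d1*5 = 85
  d5 = d2*4 + d4 - d1/3 = 340/3
  d6 = d1/5 = 17/5
  d7 = d2*5 - d5 - d3/2 = -235/3
  d8 = d6 + d1*4 = 357/5
  d9 = d1 - d6*3 = 34/5
  d10 = d7/2 = -235/6
Walk from origin (0, 0):
  seg 1: up by d1 = 17 → (0, 17)
  seg 2: left by d9 = 34/5 → (-34/5, 17)
  seg 3: up by d8 = 357/5 → (-34/5, 442/5)
  seg 4: left by d10 = -235/6 → (971/30, 442/5)
  seg 5: up by d8 = 357/5 → (971/30, 799/5)
  seg 6: up by d9 = 34/5 → (971/30, 833/5)
  seg 7: left by d4 = 85 → (-1579/30, 833/5)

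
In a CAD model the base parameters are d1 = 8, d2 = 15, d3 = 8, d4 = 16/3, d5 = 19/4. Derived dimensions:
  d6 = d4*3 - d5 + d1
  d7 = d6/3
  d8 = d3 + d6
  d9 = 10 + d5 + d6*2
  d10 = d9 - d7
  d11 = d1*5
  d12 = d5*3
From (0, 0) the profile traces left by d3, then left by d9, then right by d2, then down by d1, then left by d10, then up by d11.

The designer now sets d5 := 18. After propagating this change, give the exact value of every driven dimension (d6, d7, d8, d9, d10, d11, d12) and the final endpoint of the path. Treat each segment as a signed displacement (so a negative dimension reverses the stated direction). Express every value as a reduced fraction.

Apply edit: d5 := 18
  d6 = d4*3 - d5 + d1 = 6
  d7 = d6/3 = 2
  d8 = d3 + d6 = 14
  d9 = 10 + d5 + d6*2 = 40
  d10 = d9 - d7 = 38
  d11 = d1*5 = 40
  d12 = d5*3 = 54
Walk from origin (0, 0):
  seg 1: left by d3 = 8 → (-8, 0)
  seg 2: left by d9 = 40 → (-48, 0)
  seg 3: right by d2 = 15 → (-33, 0)
  seg 4: down by d1 = 8 → (-33, -8)
  seg 5: left by d10 = 38 → (-71, -8)
  seg 6: up by d11 = 40 → (-71, 32)

d6 = 6
d7 = 2
d8 = 14
d9 = 40
d10 = 38
d11 = 40
d12 = 54
endpoint = (-71, 32)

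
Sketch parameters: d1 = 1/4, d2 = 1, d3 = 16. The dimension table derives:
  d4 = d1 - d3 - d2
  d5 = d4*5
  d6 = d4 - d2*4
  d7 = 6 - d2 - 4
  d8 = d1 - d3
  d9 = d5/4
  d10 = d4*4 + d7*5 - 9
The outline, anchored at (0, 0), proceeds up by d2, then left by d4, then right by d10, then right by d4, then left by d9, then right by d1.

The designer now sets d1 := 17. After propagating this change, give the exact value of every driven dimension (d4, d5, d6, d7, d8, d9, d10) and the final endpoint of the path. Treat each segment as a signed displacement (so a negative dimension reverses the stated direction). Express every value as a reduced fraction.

Apply edit: d1 := 17
  d4 = d1 - d3 - d2 = 0
  d5 = d4*5 = 0
  d6 = d4 - d2*4 = -4
  d7 = 6 - d2 - 4 = 1
  d8 = d1 - d3 = 1
  d9 = d5/4 = 0
  d10 = d4*4 + d7*5 - 9 = -4
Walk from origin (0, 0):
  seg 1: up by d2 = 1 → (0, 1)
  seg 2: left by d4 = 0 → (0, 1)
  seg 3: right by d10 = -4 → (-4, 1)
  seg 4: right by d4 = 0 → (-4, 1)
  seg 5: left by d9 = 0 → (-4, 1)
  seg 6: right by d1 = 17 → (13, 1)

d4 = 0
d5 = 0
d6 = -4
d7 = 1
d8 = 1
d9 = 0
d10 = -4
endpoint = (13, 1)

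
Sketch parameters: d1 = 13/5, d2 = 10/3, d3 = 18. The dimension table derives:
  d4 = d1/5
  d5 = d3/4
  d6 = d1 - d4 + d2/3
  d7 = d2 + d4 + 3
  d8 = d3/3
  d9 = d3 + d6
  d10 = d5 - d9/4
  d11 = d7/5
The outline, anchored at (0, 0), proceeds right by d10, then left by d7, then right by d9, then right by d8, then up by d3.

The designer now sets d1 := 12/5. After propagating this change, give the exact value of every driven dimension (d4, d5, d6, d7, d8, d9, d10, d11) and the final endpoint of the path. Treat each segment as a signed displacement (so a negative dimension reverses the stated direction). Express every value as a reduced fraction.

Apply edit: d1 := 12/5
  d4 = d1/5 = 12/25
  d5 = d3/4 = 9/2
  d6 = d1 - d4 + d2/3 = 682/225
  d7 = d2 + d4 + 3 = 511/75
  d8 = d3/3 = 6
  d9 = d3 + d6 = 4732/225
  d10 = d5 - d9/4 = -341/450
  d11 = d7/5 = 511/375
Walk from origin (0, 0):
  seg 1: right by d10 = -341/450 → (-341/450, 0)
  seg 2: left by d7 = 511/75 → (-3407/450, 0)
  seg 3: right by d9 = 4732/225 → (673/50, 0)
  seg 4: right by d8 = 6 → (973/50, 0)
  seg 5: up by d3 = 18 → (973/50, 18)

d4 = 12/25
d5 = 9/2
d6 = 682/225
d7 = 511/75
d8 = 6
d9 = 4732/225
d10 = -341/450
d11 = 511/375
endpoint = (973/50, 18)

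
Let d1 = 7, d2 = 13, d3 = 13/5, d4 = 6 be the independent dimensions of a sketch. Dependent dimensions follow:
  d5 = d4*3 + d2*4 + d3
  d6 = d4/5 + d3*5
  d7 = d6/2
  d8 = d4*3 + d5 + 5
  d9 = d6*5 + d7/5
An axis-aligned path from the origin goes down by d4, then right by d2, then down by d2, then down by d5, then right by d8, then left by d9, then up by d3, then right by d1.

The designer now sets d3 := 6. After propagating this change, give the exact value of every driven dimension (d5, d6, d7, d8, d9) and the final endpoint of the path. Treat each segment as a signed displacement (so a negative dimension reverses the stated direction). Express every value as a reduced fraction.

d5 = 76
d6 = 156/5
d7 = 78/5
d8 = 99
d9 = 3978/25
endpoint = (-1003/25, -89)

Apply edit: d3 := 6
  d5 = d4*3 + d2*4 + d3 = 76
  d6 = d4/5 + d3*5 = 156/5
  d7 = d6/2 = 78/5
  d8 = d4*3 + d5 + 5 = 99
  d9 = d6*5 + d7/5 = 3978/25
Walk from origin (0, 0):
  seg 1: down by d4 = 6 → (0, -6)
  seg 2: right by d2 = 13 → (13, -6)
  seg 3: down by d2 = 13 → (13, -19)
  seg 4: down by d5 = 76 → (13, -95)
  seg 5: right by d8 = 99 → (112, -95)
  seg 6: left by d9 = 3978/25 → (-1178/25, -95)
  seg 7: up by d3 = 6 → (-1178/25, -89)
  seg 8: right by d1 = 7 → (-1003/25, -89)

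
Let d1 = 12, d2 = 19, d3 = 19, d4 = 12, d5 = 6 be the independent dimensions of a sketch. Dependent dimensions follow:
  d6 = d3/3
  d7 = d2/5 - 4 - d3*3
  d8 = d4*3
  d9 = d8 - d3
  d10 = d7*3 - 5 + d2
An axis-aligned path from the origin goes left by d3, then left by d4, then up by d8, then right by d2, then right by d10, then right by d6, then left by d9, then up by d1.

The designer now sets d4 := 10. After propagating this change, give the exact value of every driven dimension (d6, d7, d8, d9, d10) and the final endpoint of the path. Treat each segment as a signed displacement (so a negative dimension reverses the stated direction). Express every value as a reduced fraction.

d6 = 19/3
d7 = -286/5
d8 = 30
d9 = 11
d10 = -788/5
endpoint = (-2584/15, 42)

Apply edit: d4 := 10
  d6 = d3/3 = 19/3
  d7 = d2/5 - 4 - d3*3 = -286/5
  d8 = d4*3 = 30
  d9 = d8 - d3 = 11
  d10 = d7*3 - 5 + d2 = -788/5
Walk from origin (0, 0):
  seg 1: left by d3 = 19 → (-19, 0)
  seg 2: left by d4 = 10 → (-29, 0)
  seg 3: up by d8 = 30 → (-29, 30)
  seg 4: right by d2 = 19 → (-10, 30)
  seg 5: right by d10 = -788/5 → (-838/5, 30)
  seg 6: right by d6 = 19/3 → (-2419/15, 30)
  seg 7: left by d9 = 11 → (-2584/15, 30)
  seg 8: up by d1 = 12 → (-2584/15, 42)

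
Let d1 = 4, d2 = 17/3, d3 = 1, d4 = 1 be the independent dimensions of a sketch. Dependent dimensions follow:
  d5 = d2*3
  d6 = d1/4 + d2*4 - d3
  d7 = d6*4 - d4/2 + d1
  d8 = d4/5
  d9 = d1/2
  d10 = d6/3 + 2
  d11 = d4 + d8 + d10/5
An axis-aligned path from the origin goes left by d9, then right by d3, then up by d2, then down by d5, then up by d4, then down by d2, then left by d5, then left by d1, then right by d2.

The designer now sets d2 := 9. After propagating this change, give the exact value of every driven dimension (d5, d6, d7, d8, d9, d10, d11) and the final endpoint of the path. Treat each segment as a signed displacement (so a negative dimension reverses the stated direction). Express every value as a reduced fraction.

d5 = 27
d6 = 36
d7 = 295/2
d8 = 1/5
d9 = 2
d10 = 14
d11 = 4
endpoint = (-23, -26)

Apply edit: d2 := 9
  d5 = d2*3 = 27
  d6 = d1/4 + d2*4 - d3 = 36
  d7 = d6*4 - d4/2 + d1 = 295/2
  d8 = d4/5 = 1/5
  d9 = d1/2 = 2
  d10 = d6/3 + 2 = 14
  d11 = d4 + d8 + d10/5 = 4
Walk from origin (0, 0):
  seg 1: left by d9 = 2 → (-2, 0)
  seg 2: right by d3 = 1 → (-1, 0)
  seg 3: up by d2 = 9 → (-1, 9)
  seg 4: down by d5 = 27 → (-1, -18)
  seg 5: up by d4 = 1 → (-1, -17)
  seg 6: down by d2 = 9 → (-1, -26)
  seg 7: left by d5 = 27 → (-28, -26)
  seg 8: left by d1 = 4 → (-32, -26)
  seg 9: right by d2 = 9 → (-23, -26)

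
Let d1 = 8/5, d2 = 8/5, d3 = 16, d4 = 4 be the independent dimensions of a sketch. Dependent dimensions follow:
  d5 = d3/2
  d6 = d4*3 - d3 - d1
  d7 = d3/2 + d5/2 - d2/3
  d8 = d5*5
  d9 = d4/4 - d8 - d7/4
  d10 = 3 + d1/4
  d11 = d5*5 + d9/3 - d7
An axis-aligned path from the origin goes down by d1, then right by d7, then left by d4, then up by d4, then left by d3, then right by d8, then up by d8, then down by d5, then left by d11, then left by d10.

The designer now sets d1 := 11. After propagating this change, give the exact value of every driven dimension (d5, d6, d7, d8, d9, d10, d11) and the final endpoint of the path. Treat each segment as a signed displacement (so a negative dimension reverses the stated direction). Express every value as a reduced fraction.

d5 = 8
d6 = -15
d7 = 172/15
d8 = 40
d9 = -628/15
d10 = 23/4
d11 = 656/45
endpoint = (401/36, 25)

Apply edit: d1 := 11
  d5 = d3/2 = 8
  d6 = d4*3 - d3 - d1 = -15
  d7 = d3/2 + d5/2 - d2/3 = 172/15
  d8 = d5*5 = 40
  d9 = d4/4 - d8 - d7/4 = -628/15
  d10 = 3 + d1/4 = 23/4
  d11 = d5*5 + d9/3 - d7 = 656/45
Walk from origin (0, 0):
  seg 1: down by d1 = 11 → (0, -11)
  seg 2: right by d7 = 172/15 → (172/15, -11)
  seg 3: left by d4 = 4 → (112/15, -11)
  seg 4: up by d4 = 4 → (112/15, -7)
  seg 5: left by d3 = 16 → (-128/15, -7)
  seg 6: right by d8 = 40 → (472/15, -7)
  seg 7: up by d8 = 40 → (472/15, 33)
  seg 8: down by d5 = 8 → (472/15, 25)
  seg 9: left by d11 = 656/45 → (152/9, 25)
  seg 10: left by d10 = 23/4 → (401/36, 25)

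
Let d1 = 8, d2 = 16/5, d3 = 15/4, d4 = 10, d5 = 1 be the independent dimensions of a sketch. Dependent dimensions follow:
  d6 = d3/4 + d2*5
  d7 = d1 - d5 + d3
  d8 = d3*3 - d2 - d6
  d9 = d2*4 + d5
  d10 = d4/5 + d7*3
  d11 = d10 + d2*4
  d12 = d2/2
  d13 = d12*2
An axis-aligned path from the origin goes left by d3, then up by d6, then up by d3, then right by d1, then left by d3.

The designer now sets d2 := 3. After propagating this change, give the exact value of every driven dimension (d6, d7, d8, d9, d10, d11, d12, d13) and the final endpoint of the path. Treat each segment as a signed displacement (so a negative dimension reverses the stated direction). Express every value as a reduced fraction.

d6 = 255/16
d7 = 43/4
d8 = -123/16
d9 = 13
d10 = 137/4
d11 = 185/4
d12 = 3/2
d13 = 3
endpoint = (1/2, 315/16)

Apply edit: d2 := 3
  d6 = d3/4 + d2*5 = 255/16
  d7 = d1 - d5 + d3 = 43/4
  d8 = d3*3 - d2 - d6 = -123/16
  d9 = d2*4 + d5 = 13
  d10 = d4/5 + d7*3 = 137/4
  d11 = d10 + d2*4 = 185/4
  d12 = d2/2 = 3/2
  d13 = d12*2 = 3
Walk from origin (0, 0):
  seg 1: left by d3 = 15/4 → (-15/4, 0)
  seg 2: up by d6 = 255/16 → (-15/4, 255/16)
  seg 3: up by d3 = 15/4 → (-15/4, 315/16)
  seg 4: right by d1 = 8 → (17/4, 315/16)
  seg 5: left by d3 = 15/4 → (1/2, 315/16)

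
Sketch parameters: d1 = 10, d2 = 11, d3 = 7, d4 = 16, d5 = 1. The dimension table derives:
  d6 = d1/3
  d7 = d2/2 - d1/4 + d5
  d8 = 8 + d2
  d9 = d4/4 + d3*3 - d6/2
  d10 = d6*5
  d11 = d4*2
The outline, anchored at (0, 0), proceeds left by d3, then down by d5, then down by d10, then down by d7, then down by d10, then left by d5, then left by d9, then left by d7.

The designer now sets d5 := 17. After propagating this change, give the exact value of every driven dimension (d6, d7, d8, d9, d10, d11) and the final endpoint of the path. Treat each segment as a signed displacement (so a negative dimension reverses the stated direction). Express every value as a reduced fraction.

Apply edit: d5 := 17
  d6 = d1/3 = 10/3
  d7 = d2/2 - d1/4 + d5 = 20
  d8 = 8 + d2 = 19
  d9 = d4/4 + d3*3 - d6/2 = 70/3
  d10 = d6*5 = 50/3
  d11 = d4*2 = 32
Walk from origin (0, 0):
  seg 1: left by d3 = 7 → (-7, 0)
  seg 2: down by d5 = 17 → (-7, -17)
  seg 3: down by d10 = 50/3 → (-7, -101/3)
  seg 4: down by d7 = 20 → (-7, -161/3)
  seg 5: down by d10 = 50/3 → (-7, -211/3)
  seg 6: left by d5 = 17 → (-24, -211/3)
  seg 7: left by d9 = 70/3 → (-142/3, -211/3)
  seg 8: left by d7 = 20 → (-202/3, -211/3)

d6 = 10/3
d7 = 20
d8 = 19
d9 = 70/3
d10 = 50/3
d11 = 32
endpoint = (-202/3, -211/3)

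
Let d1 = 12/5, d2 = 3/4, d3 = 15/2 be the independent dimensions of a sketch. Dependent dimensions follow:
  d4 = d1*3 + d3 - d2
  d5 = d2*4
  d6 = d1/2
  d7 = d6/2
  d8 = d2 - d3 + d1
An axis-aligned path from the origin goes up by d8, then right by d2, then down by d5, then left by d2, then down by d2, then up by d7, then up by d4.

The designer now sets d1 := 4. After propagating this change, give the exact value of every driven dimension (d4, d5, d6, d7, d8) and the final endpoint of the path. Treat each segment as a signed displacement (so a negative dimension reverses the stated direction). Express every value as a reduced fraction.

Apply edit: d1 := 4
  d4 = d1*3 + d3 - d2 = 75/4
  d5 = d2*4 = 3
  d6 = d1/2 = 2
  d7 = d6/2 = 1
  d8 = d2 - d3 + d1 = -11/4
Walk from origin (0, 0):
  seg 1: up by d8 = -11/4 → (0, -11/4)
  seg 2: right by d2 = 3/4 → (3/4, -11/4)
  seg 3: down by d5 = 3 → (3/4, -23/4)
  seg 4: left by d2 = 3/4 → (0, -23/4)
  seg 5: down by d2 = 3/4 → (0, -13/2)
  seg 6: up by d7 = 1 → (0, -11/2)
  seg 7: up by d4 = 75/4 → (0, 53/4)

d4 = 75/4
d5 = 3
d6 = 2
d7 = 1
d8 = -11/4
endpoint = (0, 53/4)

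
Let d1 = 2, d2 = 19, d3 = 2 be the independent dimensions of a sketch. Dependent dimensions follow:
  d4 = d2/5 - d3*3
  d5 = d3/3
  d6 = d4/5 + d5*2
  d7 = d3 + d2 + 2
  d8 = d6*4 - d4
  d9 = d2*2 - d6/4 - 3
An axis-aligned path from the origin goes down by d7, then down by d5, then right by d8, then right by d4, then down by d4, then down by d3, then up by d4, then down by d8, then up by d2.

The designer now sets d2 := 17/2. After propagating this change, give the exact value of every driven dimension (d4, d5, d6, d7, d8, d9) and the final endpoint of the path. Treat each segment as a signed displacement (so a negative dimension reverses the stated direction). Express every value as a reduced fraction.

Apply edit: d2 := 17/2
  d4 = d2/5 - d3*3 = -43/10
  d5 = d3/3 = 2/3
  d6 = d4/5 + d5*2 = 71/150
  d7 = d3 + d2 + 2 = 25/2
  d8 = d6*4 - d4 = 929/150
  d9 = d2*2 - d6/4 - 3 = 8329/600
Walk from origin (0, 0):
  seg 1: down by d7 = 25/2 → (0, -25/2)
  seg 2: down by d5 = 2/3 → (0, -79/6)
  seg 3: right by d8 = 929/150 → (929/150, -79/6)
  seg 4: right by d4 = -43/10 → (142/75, -79/6)
  seg 5: down by d4 = -43/10 → (142/75, -133/15)
  seg 6: down by d3 = 2 → (142/75, -163/15)
  seg 7: up by d4 = -43/10 → (142/75, -91/6)
  seg 8: down by d8 = 929/150 → (142/75, -534/25)
  seg 9: up by d2 = 17/2 → (142/75, -643/50)

d4 = -43/10
d5 = 2/3
d6 = 71/150
d7 = 25/2
d8 = 929/150
d9 = 8329/600
endpoint = (142/75, -643/50)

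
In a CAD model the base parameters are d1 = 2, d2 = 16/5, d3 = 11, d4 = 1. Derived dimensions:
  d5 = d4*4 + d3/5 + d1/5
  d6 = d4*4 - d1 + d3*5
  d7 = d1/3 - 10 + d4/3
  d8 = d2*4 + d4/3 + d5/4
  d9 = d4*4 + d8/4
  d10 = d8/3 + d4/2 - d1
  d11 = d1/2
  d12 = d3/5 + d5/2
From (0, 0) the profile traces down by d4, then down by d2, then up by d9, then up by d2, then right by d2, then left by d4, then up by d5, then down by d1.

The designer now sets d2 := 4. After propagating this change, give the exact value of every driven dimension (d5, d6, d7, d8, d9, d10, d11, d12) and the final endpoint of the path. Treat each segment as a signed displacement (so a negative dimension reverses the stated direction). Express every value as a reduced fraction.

d5 = 33/5
d6 = 57
d7 = -9
d8 = 1079/60
d9 = 2039/240
d10 = 809/180
d11 = 1
d12 = 11/2
endpoint = (3, 2903/240)

Apply edit: d2 := 4
  d5 = d4*4 + d3/5 + d1/5 = 33/5
  d6 = d4*4 - d1 + d3*5 = 57
  d7 = d1/3 - 10 + d4/3 = -9
  d8 = d2*4 + d4/3 + d5/4 = 1079/60
  d9 = d4*4 + d8/4 = 2039/240
  d10 = d8/3 + d4/2 - d1 = 809/180
  d11 = d1/2 = 1
  d12 = d3/5 + d5/2 = 11/2
Walk from origin (0, 0):
  seg 1: down by d4 = 1 → (0, -1)
  seg 2: down by d2 = 4 → (0, -5)
  seg 3: up by d9 = 2039/240 → (0, 839/240)
  seg 4: up by d2 = 4 → (0, 1799/240)
  seg 5: right by d2 = 4 → (4, 1799/240)
  seg 6: left by d4 = 1 → (3, 1799/240)
  seg 7: up by d5 = 33/5 → (3, 3383/240)
  seg 8: down by d1 = 2 → (3, 2903/240)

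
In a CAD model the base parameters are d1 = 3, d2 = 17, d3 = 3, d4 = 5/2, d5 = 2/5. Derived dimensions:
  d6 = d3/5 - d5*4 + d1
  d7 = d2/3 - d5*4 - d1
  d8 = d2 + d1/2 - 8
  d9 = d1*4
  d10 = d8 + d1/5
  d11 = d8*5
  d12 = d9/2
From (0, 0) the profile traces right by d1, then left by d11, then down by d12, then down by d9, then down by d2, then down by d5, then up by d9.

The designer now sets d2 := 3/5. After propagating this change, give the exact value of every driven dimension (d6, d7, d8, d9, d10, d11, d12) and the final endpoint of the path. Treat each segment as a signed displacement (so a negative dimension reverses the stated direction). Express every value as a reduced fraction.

Apply edit: d2 := 3/5
  d6 = d3/5 - d5*4 + d1 = 2
  d7 = d2/3 - d5*4 - d1 = -22/5
  d8 = d2 + d1/2 - 8 = -59/10
  d9 = d1*4 = 12
  d10 = d8 + d1/5 = -53/10
  d11 = d8*5 = -59/2
  d12 = d9/2 = 6
Walk from origin (0, 0):
  seg 1: right by d1 = 3 → (3, 0)
  seg 2: left by d11 = -59/2 → (65/2, 0)
  seg 3: down by d12 = 6 → (65/2, -6)
  seg 4: down by d9 = 12 → (65/2, -18)
  seg 5: down by d2 = 3/5 → (65/2, -93/5)
  seg 6: down by d5 = 2/5 → (65/2, -19)
  seg 7: up by d9 = 12 → (65/2, -7)

d6 = 2
d7 = -22/5
d8 = -59/10
d9 = 12
d10 = -53/10
d11 = -59/2
d12 = 6
endpoint = (65/2, -7)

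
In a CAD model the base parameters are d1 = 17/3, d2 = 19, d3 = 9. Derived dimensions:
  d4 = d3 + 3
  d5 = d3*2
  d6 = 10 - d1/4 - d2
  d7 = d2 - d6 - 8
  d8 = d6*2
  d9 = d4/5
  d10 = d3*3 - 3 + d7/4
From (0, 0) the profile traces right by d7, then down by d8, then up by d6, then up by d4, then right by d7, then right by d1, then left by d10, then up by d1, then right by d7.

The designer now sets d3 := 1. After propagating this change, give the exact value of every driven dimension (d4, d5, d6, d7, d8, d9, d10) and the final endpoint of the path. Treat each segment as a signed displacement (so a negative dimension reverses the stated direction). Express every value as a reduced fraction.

d4 = 4
d5 = 2
d6 = -125/12
d7 = 257/12
d8 = -125/6
d9 = 4/5
d10 = 257/48
endpoint = (1033/16, 241/12)

Apply edit: d3 := 1
  d4 = d3 + 3 = 4
  d5 = d3*2 = 2
  d6 = 10 - d1/4 - d2 = -125/12
  d7 = d2 - d6 - 8 = 257/12
  d8 = d6*2 = -125/6
  d9 = d4/5 = 4/5
  d10 = d3*3 - 3 + d7/4 = 257/48
Walk from origin (0, 0):
  seg 1: right by d7 = 257/12 → (257/12, 0)
  seg 2: down by d8 = -125/6 → (257/12, 125/6)
  seg 3: up by d6 = -125/12 → (257/12, 125/12)
  seg 4: up by d4 = 4 → (257/12, 173/12)
  seg 5: right by d7 = 257/12 → (257/6, 173/12)
  seg 6: right by d1 = 17/3 → (97/2, 173/12)
  seg 7: left by d10 = 257/48 → (2071/48, 173/12)
  seg 8: up by d1 = 17/3 → (2071/48, 241/12)
  seg 9: right by d7 = 257/12 → (1033/16, 241/12)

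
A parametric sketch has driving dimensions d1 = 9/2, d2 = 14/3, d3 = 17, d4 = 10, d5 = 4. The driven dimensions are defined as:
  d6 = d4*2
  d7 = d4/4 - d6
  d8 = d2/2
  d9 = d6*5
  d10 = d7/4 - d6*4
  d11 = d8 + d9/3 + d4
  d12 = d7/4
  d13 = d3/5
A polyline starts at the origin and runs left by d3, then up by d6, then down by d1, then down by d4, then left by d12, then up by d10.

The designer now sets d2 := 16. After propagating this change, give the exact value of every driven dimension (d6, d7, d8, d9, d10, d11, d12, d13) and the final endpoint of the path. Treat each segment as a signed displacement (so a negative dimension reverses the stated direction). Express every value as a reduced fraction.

d6 = 20
d7 = -35/2
d8 = 8
d9 = 100
d10 = -675/8
d11 = 154/3
d12 = -35/8
d13 = 17/5
endpoint = (-101/8, -631/8)

Apply edit: d2 := 16
  d6 = d4*2 = 20
  d7 = d4/4 - d6 = -35/2
  d8 = d2/2 = 8
  d9 = d6*5 = 100
  d10 = d7/4 - d6*4 = -675/8
  d11 = d8 + d9/3 + d4 = 154/3
  d12 = d7/4 = -35/8
  d13 = d3/5 = 17/5
Walk from origin (0, 0):
  seg 1: left by d3 = 17 → (-17, 0)
  seg 2: up by d6 = 20 → (-17, 20)
  seg 3: down by d1 = 9/2 → (-17, 31/2)
  seg 4: down by d4 = 10 → (-17, 11/2)
  seg 5: left by d12 = -35/8 → (-101/8, 11/2)
  seg 6: up by d10 = -675/8 → (-101/8, -631/8)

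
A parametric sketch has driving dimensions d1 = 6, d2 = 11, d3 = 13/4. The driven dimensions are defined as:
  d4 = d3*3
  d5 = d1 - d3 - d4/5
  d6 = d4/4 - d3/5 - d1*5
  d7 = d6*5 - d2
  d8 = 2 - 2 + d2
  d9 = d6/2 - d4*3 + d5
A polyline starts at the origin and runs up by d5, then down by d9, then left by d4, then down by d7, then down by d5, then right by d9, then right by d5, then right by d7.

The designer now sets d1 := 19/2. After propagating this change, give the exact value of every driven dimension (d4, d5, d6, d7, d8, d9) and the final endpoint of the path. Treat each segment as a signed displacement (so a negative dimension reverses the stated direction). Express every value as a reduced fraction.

Apply edit: d1 := 19/2
  d4 = d3*3 = 39/4
  d5 = d1 - d3 - d4/5 = 43/10
  d6 = d4/4 - d3/5 - d1*5 = -3657/80
  d7 = d6*5 - d2 = -3833/16
  d8 = 2 - 2 + d2 = 11
  d9 = d6/2 - d4*3 + d5 = -7649/160
Walk from origin (0, 0):
  seg 1: up by d5 = 43/10 → (0, 43/10)
  seg 2: down by d9 = -7649/160 → (0, 8337/160)
  seg 3: left by d4 = 39/4 → (-39/4, 8337/160)
  seg 4: down by d7 = -3833/16 → (-39/4, 46667/160)
  seg 5: down by d5 = 43/10 → (-39/4, 45979/160)
  seg 6: right by d9 = -7649/160 → (-9209/160, 45979/160)
  seg 7: right by d5 = 43/10 → (-8521/160, 45979/160)
  seg 8: right by d7 = -3833/16 → (-46851/160, 45979/160)

d4 = 39/4
d5 = 43/10
d6 = -3657/80
d7 = -3833/16
d8 = 11
d9 = -7649/160
endpoint = (-46851/160, 45979/160)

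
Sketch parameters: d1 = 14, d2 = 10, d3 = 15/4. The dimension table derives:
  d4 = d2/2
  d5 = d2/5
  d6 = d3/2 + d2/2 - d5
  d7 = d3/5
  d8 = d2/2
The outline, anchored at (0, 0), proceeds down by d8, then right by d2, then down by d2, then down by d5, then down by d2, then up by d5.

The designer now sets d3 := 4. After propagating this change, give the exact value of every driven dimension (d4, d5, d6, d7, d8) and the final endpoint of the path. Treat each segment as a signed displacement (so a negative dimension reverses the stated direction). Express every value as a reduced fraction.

d4 = 5
d5 = 2
d6 = 5
d7 = 4/5
d8 = 5
endpoint = (10, -25)

Apply edit: d3 := 4
  d4 = d2/2 = 5
  d5 = d2/5 = 2
  d6 = d3/2 + d2/2 - d5 = 5
  d7 = d3/5 = 4/5
  d8 = d2/2 = 5
Walk from origin (0, 0):
  seg 1: down by d8 = 5 → (0, -5)
  seg 2: right by d2 = 10 → (10, -5)
  seg 3: down by d2 = 10 → (10, -15)
  seg 4: down by d5 = 2 → (10, -17)
  seg 5: down by d2 = 10 → (10, -27)
  seg 6: up by d5 = 2 → (10, -25)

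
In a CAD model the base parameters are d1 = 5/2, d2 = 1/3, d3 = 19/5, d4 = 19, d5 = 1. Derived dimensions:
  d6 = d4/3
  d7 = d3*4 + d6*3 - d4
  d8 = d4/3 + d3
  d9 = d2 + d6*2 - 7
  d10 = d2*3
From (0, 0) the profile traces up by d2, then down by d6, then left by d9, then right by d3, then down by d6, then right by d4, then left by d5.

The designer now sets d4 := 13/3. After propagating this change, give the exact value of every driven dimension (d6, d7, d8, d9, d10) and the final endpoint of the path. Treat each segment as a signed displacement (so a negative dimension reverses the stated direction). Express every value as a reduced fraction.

d6 = 13/9
d7 = 76/5
d8 = 236/45
d9 = -34/9
d10 = 1
endpoint = (491/45, -23/9)

Apply edit: d4 := 13/3
  d6 = d4/3 = 13/9
  d7 = d3*4 + d6*3 - d4 = 76/5
  d8 = d4/3 + d3 = 236/45
  d9 = d2 + d6*2 - 7 = -34/9
  d10 = d2*3 = 1
Walk from origin (0, 0):
  seg 1: up by d2 = 1/3 → (0, 1/3)
  seg 2: down by d6 = 13/9 → (0, -10/9)
  seg 3: left by d9 = -34/9 → (34/9, -10/9)
  seg 4: right by d3 = 19/5 → (341/45, -10/9)
  seg 5: down by d6 = 13/9 → (341/45, -23/9)
  seg 6: right by d4 = 13/3 → (536/45, -23/9)
  seg 7: left by d5 = 1 → (491/45, -23/9)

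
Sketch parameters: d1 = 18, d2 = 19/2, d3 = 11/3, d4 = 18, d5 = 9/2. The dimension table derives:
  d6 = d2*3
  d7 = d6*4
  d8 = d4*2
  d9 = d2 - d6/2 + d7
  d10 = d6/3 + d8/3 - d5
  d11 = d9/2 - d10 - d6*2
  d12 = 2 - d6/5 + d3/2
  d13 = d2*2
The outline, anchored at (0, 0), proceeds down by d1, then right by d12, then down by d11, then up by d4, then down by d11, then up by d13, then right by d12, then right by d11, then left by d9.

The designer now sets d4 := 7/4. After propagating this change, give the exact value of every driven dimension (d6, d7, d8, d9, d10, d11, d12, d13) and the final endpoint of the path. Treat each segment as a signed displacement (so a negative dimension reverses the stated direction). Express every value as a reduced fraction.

d6 = 57/2
d7 = 114
d8 = 7/2
d9 = 437/4
d10 = 37/6
d11 = -205/24
d12 = -28/15
d13 = 19
endpoint = (-4861/40, 119/6)

Apply edit: d4 := 7/4
  d6 = d2*3 = 57/2
  d7 = d6*4 = 114
  d8 = d4*2 = 7/2
  d9 = d2 - d6/2 + d7 = 437/4
  d10 = d6/3 + d8/3 - d5 = 37/6
  d11 = d9/2 - d10 - d6*2 = -205/24
  d12 = 2 - d6/5 + d3/2 = -28/15
  d13 = d2*2 = 19
Walk from origin (0, 0):
  seg 1: down by d1 = 18 → (0, -18)
  seg 2: right by d12 = -28/15 → (-28/15, -18)
  seg 3: down by d11 = -205/24 → (-28/15, -227/24)
  seg 4: up by d4 = 7/4 → (-28/15, -185/24)
  seg 5: down by d11 = -205/24 → (-28/15, 5/6)
  seg 6: up by d13 = 19 → (-28/15, 119/6)
  seg 7: right by d12 = -28/15 → (-56/15, 119/6)
  seg 8: right by d11 = -205/24 → (-491/40, 119/6)
  seg 9: left by d9 = 437/4 → (-4861/40, 119/6)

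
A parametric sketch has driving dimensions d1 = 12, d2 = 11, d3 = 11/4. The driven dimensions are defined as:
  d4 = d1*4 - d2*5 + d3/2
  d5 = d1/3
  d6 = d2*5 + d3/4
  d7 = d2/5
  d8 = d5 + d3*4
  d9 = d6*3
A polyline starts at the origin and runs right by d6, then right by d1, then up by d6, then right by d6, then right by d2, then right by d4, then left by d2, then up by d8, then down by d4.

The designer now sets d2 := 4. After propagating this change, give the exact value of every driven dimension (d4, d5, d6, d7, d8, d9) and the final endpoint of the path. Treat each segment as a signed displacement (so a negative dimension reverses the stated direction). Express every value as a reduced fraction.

Apply edit: d2 := 4
  d4 = d1*4 - d2*5 + d3/2 = 235/8
  d5 = d1/3 = 4
  d6 = d2*5 + d3/4 = 331/16
  d7 = d2/5 = 4/5
  d8 = d5 + d3*4 = 15
  d9 = d6*3 = 993/16
Walk from origin (0, 0):
  seg 1: right by d6 = 331/16 → (331/16, 0)
  seg 2: right by d1 = 12 → (523/16, 0)
  seg 3: up by d6 = 331/16 → (523/16, 331/16)
  seg 4: right by d6 = 331/16 → (427/8, 331/16)
  seg 5: right by d2 = 4 → (459/8, 331/16)
  seg 6: right by d4 = 235/8 → (347/4, 331/16)
  seg 7: left by d2 = 4 → (331/4, 331/16)
  seg 8: up by d8 = 15 → (331/4, 571/16)
  seg 9: down by d4 = 235/8 → (331/4, 101/16)

d4 = 235/8
d5 = 4
d6 = 331/16
d7 = 4/5
d8 = 15
d9 = 993/16
endpoint = (331/4, 101/16)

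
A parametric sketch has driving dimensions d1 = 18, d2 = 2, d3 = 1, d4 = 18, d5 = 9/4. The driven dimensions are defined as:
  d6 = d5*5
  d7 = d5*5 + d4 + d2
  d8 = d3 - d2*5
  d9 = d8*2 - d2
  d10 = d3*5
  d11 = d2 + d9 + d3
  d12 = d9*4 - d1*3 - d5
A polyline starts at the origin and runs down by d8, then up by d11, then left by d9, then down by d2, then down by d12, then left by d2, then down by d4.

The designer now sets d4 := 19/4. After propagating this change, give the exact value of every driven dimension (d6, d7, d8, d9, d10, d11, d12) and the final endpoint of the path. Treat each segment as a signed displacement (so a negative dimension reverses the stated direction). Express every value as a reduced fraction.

Apply edit: d4 := 19/4
  d6 = d5*5 = 45/4
  d7 = d5*5 + d4 + d2 = 18
  d8 = d3 - d2*5 = -9
  d9 = d8*2 - d2 = -20
  d10 = d3*5 = 5
  d11 = d2 + d9 + d3 = -17
  d12 = d9*4 - d1*3 - d5 = -545/4
Walk from origin (0, 0):
  seg 1: down by d8 = -9 → (0, 9)
  seg 2: up by d11 = -17 → (0, -8)
  seg 3: left by d9 = -20 → (20, -8)
  seg 4: down by d2 = 2 → (20, -10)
  seg 5: down by d12 = -545/4 → (20, 505/4)
  seg 6: left by d2 = 2 → (18, 505/4)
  seg 7: down by d4 = 19/4 → (18, 243/2)

d6 = 45/4
d7 = 18
d8 = -9
d9 = -20
d10 = 5
d11 = -17
d12 = -545/4
endpoint = (18, 243/2)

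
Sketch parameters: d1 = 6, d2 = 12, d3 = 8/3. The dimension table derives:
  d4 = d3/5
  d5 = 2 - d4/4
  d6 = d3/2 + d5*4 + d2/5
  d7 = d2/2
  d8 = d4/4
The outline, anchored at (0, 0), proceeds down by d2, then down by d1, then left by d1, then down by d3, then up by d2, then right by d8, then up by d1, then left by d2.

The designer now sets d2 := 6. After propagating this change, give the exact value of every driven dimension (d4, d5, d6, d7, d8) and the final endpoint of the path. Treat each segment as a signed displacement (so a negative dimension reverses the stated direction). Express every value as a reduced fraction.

d4 = 8/15
d5 = 28/15
d6 = 10
d7 = 3
d8 = 2/15
endpoint = (-178/15, -8/3)

Apply edit: d2 := 6
  d4 = d3/5 = 8/15
  d5 = 2 - d4/4 = 28/15
  d6 = d3/2 + d5*4 + d2/5 = 10
  d7 = d2/2 = 3
  d8 = d4/4 = 2/15
Walk from origin (0, 0):
  seg 1: down by d2 = 6 → (0, -6)
  seg 2: down by d1 = 6 → (0, -12)
  seg 3: left by d1 = 6 → (-6, -12)
  seg 4: down by d3 = 8/3 → (-6, -44/3)
  seg 5: up by d2 = 6 → (-6, -26/3)
  seg 6: right by d8 = 2/15 → (-88/15, -26/3)
  seg 7: up by d1 = 6 → (-88/15, -8/3)
  seg 8: left by d2 = 6 → (-178/15, -8/3)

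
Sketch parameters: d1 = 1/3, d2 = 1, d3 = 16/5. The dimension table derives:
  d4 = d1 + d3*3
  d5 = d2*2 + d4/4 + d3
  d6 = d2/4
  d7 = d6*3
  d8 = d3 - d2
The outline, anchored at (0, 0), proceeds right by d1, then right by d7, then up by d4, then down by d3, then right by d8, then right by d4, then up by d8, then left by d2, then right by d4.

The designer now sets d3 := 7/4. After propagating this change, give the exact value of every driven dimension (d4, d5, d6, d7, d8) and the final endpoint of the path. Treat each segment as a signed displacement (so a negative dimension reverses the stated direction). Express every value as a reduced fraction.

d4 = 67/12
d5 = 247/48
d6 = 1/4
d7 = 3/4
d8 = 3/4
endpoint = (12, 55/12)

Apply edit: d3 := 7/4
  d4 = d1 + d3*3 = 67/12
  d5 = d2*2 + d4/4 + d3 = 247/48
  d6 = d2/4 = 1/4
  d7 = d6*3 = 3/4
  d8 = d3 - d2 = 3/4
Walk from origin (0, 0):
  seg 1: right by d1 = 1/3 → (1/3, 0)
  seg 2: right by d7 = 3/4 → (13/12, 0)
  seg 3: up by d4 = 67/12 → (13/12, 67/12)
  seg 4: down by d3 = 7/4 → (13/12, 23/6)
  seg 5: right by d8 = 3/4 → (11/6, 23/6)
  seg 6: right by d4 = 67/12 → (89/12, 23/6)
  seg 7: up by d8 = 3/4 → (89/12, 55/12)
  seg 8: left by d2 = 1 → (77/12, 55/12)
  seg 9: right by d4 = 67/12 → (12, 55/12)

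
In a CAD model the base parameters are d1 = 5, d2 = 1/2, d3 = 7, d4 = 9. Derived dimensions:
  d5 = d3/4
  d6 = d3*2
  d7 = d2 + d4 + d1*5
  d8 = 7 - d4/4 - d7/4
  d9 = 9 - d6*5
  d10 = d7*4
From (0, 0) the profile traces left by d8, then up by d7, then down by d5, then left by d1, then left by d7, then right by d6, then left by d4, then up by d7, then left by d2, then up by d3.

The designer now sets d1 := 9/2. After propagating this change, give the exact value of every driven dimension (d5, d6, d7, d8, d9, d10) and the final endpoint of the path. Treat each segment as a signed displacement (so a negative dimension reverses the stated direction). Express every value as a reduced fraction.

d5 = 7/4
d6 = 14
d7 = 32
d8 = -13/4
d9 = -61
d10 = 128
endpoint = (-115/4, 277/4)

Apply edit: d1 := 9/2
  d5 = d3/4 = 7/4
  d6 = d3*2 = 14
  d7 = d2 + d4 + d1*5 = 32
  d8 = 7 - d4/4 - d7/4 = -13/4
  d9 = 9 - d6*5 = -61
  d10 = d7*4 = 128
Walk from origin (0, 0):
  seg 1: left by d8 = -13/4 → (13/4, 0)
  seg 2: up by d7 = 32 → (13/4, 32)
  seg 3: down by d5 = 7/4 → (13/4, 121/4)
  seg 4: left by d1 = 9/2 → (-5/4, 121/4)
  seg 5: left by d7 = 32 → (-133/4, 121/4)
  seg 6: right by d6 = 14 → (-77/4, 121/4)
  seg 7: left by d4 = 9 → (-113/4, 121/4)
  seg 8: up by d7 = 32 → (-113/4, 249/4)
  seg 9: left by d2 = 1/2 → (-115/4, 249/4)
  seg 10: up by d3 = 7 → (-115/4, 277/4)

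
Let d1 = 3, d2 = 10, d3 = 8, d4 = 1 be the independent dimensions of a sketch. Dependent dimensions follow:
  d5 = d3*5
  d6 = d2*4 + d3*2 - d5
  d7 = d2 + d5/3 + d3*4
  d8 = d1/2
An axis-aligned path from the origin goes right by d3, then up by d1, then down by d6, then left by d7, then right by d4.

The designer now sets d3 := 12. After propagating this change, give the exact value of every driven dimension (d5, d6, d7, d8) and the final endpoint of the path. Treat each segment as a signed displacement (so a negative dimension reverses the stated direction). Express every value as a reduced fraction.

d5 = 60
d6 = 4
d7 = 78
d8 = 3/2
endpoint = (-65, -1)

Apply edit: d3 := 12
  d5 = d3*5 = 60
  d6 = d2*4 + d3*2 - d5 = 4
  d7 = d2 + d5/3 + d3*4 = 78
  d8 = d1/2 = 3/2
Walk from origin (0, 0):
  seg 1: right by d3 = 12 → (12, 0)
  seg 2: up by d1 = 3 → (12, 3)
  seg 3: down by d6 = 4 → (12, -1)
  seg 4: left by d7 = 78 → (-66, -1)
  seg 5: right by d4 = 1 → (-65, -1)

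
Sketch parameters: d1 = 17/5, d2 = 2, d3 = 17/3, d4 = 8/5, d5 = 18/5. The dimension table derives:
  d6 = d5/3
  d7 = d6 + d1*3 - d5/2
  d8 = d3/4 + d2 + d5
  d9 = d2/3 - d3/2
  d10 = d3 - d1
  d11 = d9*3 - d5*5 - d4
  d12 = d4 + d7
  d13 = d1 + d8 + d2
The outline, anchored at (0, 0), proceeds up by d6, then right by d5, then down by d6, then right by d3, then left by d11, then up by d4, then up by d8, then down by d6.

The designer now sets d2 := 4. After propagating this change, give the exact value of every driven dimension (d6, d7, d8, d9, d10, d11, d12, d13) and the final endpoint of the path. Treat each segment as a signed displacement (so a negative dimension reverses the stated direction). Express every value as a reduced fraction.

d6 = 6/5
d7 = 48/5
d8 = 541/60
d9 = -3/2
d10 = 34/15
d11 = -241/10
d12 = 56/5
d13 = 197/12
endpoint = (1001/30, 113/12)

Apply edit: d2 := 4
  d6 = d5/3 = 6/5
  d7 = d6 + d1*3 - d5/2 = 48/5
  d8 = d3/4 + d2 + d5 = 541/60
  d9 = d2/3 - d3/2 = -3/2
  d10 = d3 - d1 = 34/15
  d11 = d9*3 - d5*5 - d4 = -241/10
  d12 = d4 + d7 = 56/5
  d13 = d1 + d8 + d2 = 197/12
Walk from origin (0, 0):
  seg 1: up by d6 = 6/5 → (0, 6/5)
  seg 2: right by d5 = 18/5 → (18/5, 6/5)
  seg 3: down by d6 = 6/5 → (18/5, 0)
  seg 4: right by d3 = 17/3 → (139/15, 0)
  seg 5: left by d11 = -241/10 → (1001/30, 0)
  seg 6: up by d4 = 8/5 → (1001/30, 8/5)
  seg 7: up by d8 = 541/60 → (1001/30, 637/60)
  seg 8: down by d6 = 6/5 → (1001/30, 113/12)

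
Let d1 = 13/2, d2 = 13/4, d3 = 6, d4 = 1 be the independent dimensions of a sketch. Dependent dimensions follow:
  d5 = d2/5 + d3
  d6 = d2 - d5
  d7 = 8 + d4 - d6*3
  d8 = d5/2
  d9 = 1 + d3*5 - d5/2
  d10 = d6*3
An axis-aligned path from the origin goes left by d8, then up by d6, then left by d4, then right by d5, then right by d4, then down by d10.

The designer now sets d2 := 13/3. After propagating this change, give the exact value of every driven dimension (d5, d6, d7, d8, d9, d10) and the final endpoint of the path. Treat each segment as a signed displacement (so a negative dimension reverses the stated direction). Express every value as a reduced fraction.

d5 = 103/15
d6 = -38/15
d7 = 83/5
d8 = 103/30
d9 = 827/30
d10 = -38/5
endpoint = (103/30, 76/15)

Apply edit: d2 := 13/3
  d5 = d2/5 + d3 = 103/15
  d6 = d2 - d5 = -38/15
  d7 = 8 + d4 - d6*3 = 83/5
  d8 = d5/2 = 103/30
  d9 = 1 + d3*5 - d5/2 = 827/30
  d10 = d6*3 = -38/5
Walk from origin (0, 0):
  seg 1: left by d8 = 103/30 → (-103/30, 0)
  seg 2: up by d6 = -38/15 → (-103/30, -38/15)
  seg 3: left by d4 = 1 → (-133/30, -38/15)
  seg 4: right by d5 = 103/15 → (73/30, -38/15)
  seg 5: right by d4 = 1 → (103/30, -38/15)
  seg 6: down by d10 = -38/5 → (103/30, 76/15)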